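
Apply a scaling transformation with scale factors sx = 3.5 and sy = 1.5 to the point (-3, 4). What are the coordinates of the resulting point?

Scaling matrix:
[[3.50, 0], [0, 1.50]]
Result: (-3 × 3.5, 4 × 1.5) = (-10.5, 6)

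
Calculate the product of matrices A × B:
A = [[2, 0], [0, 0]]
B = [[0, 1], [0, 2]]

Matrix multiplication:
C[0][0] = 2×0 + 0×0 = 0
C[0][1] = 2×1 + 0×2 = 2
C[1][0] = 0×0 + 0×0 = 0
C[1][1] = 0×1 + 0×2 = 0
Result: [[0, 2], [0, 0]]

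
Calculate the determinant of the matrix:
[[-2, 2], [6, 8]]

For a 2×2 matrix [[a, b], [c, d]], det = ad - bc
det = (-2)(8) - (2)(6) = -16 - 12 = -28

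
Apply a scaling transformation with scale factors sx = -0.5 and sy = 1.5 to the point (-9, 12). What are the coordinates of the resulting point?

Scaling matrix:
[[-0.50, 0], [0, 1.50]]
Result: (-9 × -0.5, 12 × 1.5) = (4.5, 18)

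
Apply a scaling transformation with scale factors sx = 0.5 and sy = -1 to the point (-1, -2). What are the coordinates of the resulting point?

Scaling matrix:
[[0.50, 0], [0, -1]]
Result: (-1 × 0.5, -2 × -1) = (-0.5, 2)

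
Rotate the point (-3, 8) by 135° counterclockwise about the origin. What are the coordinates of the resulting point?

Rotation matrix for 135°: [[cos 135°, -sin 135°], [sin 135°, cos 135°]] ≈ [[-0.707107, -0.707107], [0.707107, -0.707107]]
[[-0.707107, -0.707107], [0.707107, -0.707107]] × [-3, 8]ᵀ ≈ [-3.5355, -7.7782]ᵀ
Result: (-3.5355, -7.7782)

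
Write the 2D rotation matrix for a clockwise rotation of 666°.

Rotation matrix formula: [[cos θ, -sin θ], [sin θ, cos θ]]
A clockwise rotation by 666° is equivalent to a counterclockwise rotation by -666°.
For θ = -666°:
cos(-666°) = 0.5878
sin(-666°) = 0.8090
Result: [[0.5878, -0.8090], [0.8090, 0.5878]]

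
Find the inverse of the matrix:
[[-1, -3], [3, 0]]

For [[a,b],[c,d]], inverse = (1/det)·[[d,-b],[-c,a]]
det = (-1)(0) - (-3)(3) = 0 - -9 = 9
Inverse = (1/9)·[[0, 3], [-3, -1]]
= [[0, 1/3], [-1/3, -1/9]]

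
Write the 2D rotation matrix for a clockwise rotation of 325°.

Rotation matrix formula: [[cos θ, -sin θ], [sin θ, cos θ]]
A clockwise rotation by 325° is equivalent to a counterclockwise rotation by -325°.
For θ = -325°:
cos(-325°) = 0.8192
sin(-325°) = 0.5736
Result: [[0.8192, -0.5736], [0.5736, 0.8192]]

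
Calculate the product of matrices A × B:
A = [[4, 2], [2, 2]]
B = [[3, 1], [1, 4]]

Matrix multiplication:
C[0][0] = 4×3 + 2×1 = 14
C[0][1] = 4×1 + 2×4 = 12
C[1][0] = 2×3 + 2×1 = 8
C[1][1] = 2×1 + 2×4 = 10
Result: [[14, 12], [8, 10]]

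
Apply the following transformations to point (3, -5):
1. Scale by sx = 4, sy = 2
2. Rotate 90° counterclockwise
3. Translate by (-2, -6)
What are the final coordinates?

Step 1: Scale → (12, -10)
Step 2: Rotate 90° → (10, 12)
Step 3: Translate → (8, 6)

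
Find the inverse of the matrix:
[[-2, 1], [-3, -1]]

For [[a,b],[c,d]], inverse = (1/det)·[[d,-b],[-c,a]]
det = (-2)(-1) - (1)(-3) = 2 - -3 = 5
Inverse = (1/5)·[[-1, -1], [3, -2]]
= [[-1/5, -1/5], [3/5, -2/5]]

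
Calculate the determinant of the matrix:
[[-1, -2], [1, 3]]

For a 2×2 matrix [[a, b], [c, d]], det = ad - bc
det = (-1)(3) - (-2)(1) = -3 - -2 = -1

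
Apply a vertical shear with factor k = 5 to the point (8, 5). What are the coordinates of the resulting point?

Shear matrix for vertical shear with factor k = 5:
[[1, 0], [5, 1]]
Result: (8, 5) → (8, 45)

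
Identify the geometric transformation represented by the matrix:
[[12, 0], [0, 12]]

This matrix represents: uniform scaling by factor 12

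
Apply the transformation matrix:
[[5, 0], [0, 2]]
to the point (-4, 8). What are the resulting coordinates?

Matrix multiplication:
[[5, 0], [0, 2]] × [-4, 8]ᵀ
= [(5)(-4) + (0)(8), (0)(-4) + (2)(8)]ᵀ
= [-20, 16]ᵀ
Result: (-20, 16)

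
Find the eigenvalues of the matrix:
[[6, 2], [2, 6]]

Characteristic equation: det(A - λI) = 0
λ² - (trace)λ + (det) = 0
trace = 6 + 6 = 12, det = (6)(6) - (2)(2) = 32
λ² - (12)λ + (32) = 0
λ = (12 ± √((12)² - 4·(32))) / 2 = (12 ± √16) / 2
Solving: λ = 4, 8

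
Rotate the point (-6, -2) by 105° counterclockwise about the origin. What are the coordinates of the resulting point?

Rotation matrix for 105°: [[cos 105°, -sin 105°], [sin 105°, cos 105°]] ≈ [[-0.258819, -0.965926], [0.965926, -0.258819]]
[[-0.258819, -0.965926], [0.965926, -0.258819]] × [-6, -2]ᵀ ≈ [3.4848, -5.2779]ᵀ
Result: (3.4848, -5.2779)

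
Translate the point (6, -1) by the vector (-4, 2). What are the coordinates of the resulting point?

Translation by (-4, 2) (homogeneous matrix [[1, 0, -4], [0, 1, 2], [0, 0, 1]]):
x' = 6 + -4 = 2
y' = -1 + 2 = 1
Result: (2, 1)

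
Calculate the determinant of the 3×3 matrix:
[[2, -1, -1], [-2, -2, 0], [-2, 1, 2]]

Expansion along first row:
det = 2·det([[-2,0],[1,2]]) - -1·det([[-2,0],[-2,2]]) + -1·det([[-2,-2],[-2,1]])
    = 2·(-2·2 - 0·1) - -1·(-2·2 - 0·-2) + -1·(-2·1 - -2·-2)
    = 2·-4 - -1·-4 + -1·-6
    = -8 + -4 + 6 = -6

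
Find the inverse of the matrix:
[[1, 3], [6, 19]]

For [[a,b],[c,d]], inverse = (1/det)·[[d,-b],[-c,a]]
det = (1)(19) - (3)(6) = 19 - 18 = 1
Inverse = [[19, -3], [-6, 1]]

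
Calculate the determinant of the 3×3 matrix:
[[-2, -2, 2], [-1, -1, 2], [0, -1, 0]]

Expansion along first row:
det = -2·det([[-1,2],[-1,0]]) - -2·det([[-1,2],[0,0]]) + 2·det([[-1,-1],[0,-1]])
    = -2·(-1·0 - 2·-1) - -2·(-1·0 - 2·0) + 2·(-1·-1 - -1·0)
    = -2·2 - -2·0 + 2·1
    = -4 + 0 + 2 = -2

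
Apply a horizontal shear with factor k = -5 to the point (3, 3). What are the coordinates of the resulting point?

Shear matrix for horizontal shear with factor k = -5:
[[1, -5], [0, 1]]
Result: (3, 3) → (-12, 3)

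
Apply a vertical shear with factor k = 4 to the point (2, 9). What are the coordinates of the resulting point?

Shear matrix for vertical shear with factor k = 4:
[[1, 0], [4, 1]]
Result: (2, 9) → (2, 17)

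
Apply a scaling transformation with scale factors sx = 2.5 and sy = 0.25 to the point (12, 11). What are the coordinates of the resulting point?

Scaling matrix:
[[2.50, 0], [0, 0.25]]
Result: (12 × 2.5, 11 × 0.25) = (30, 2.75)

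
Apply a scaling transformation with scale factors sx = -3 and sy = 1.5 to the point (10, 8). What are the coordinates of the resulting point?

Scaling matrix:
[[-3, 0], [0, 1.50]]
Result: (10 × -3, 8 × 1.5) = (-30, 12)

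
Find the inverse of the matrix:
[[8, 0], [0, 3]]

For [[a,b],[c,d]], inverse = (1/det)·[[d,-b],[-c,a]]
det = (8)(3) - (0)(0) = 24 - 0 = 24
Inverse = (1/24)·[[3, 0], [0, 8]]
= [[1/8, 0], [0, 1/3]]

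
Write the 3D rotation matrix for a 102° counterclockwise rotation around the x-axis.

Rotation matrix for counterclockwise 102° around x-axis:
cos(102°) = -0.2079, sin(102°) = 0.9781
Result: [[1, 0, 0], [0, -0.2079, -0.9781], [0, 0.9781, -0.2079]]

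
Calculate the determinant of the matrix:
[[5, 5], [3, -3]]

For a 2×2 matrix [[a, b], [c, d]], det = ad - bc
det = (5)(-3) - (5)(3) = -15 - 15 = -30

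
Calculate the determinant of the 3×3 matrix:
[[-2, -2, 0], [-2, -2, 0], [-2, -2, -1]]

Expansion along first row:
det = -2·det([[-2,0],[-2,-1]]) - -2·det([[-2,0],[-2,-1]]) + 0·det([[-2,-2],[-2,-2]])
    = -2·(-2·-1 - 0·-2) - -2·(-2·-1 - 0·-2) + 0·(-2·-2 - -2·-2)
    = -2·2 - -2·2 + 0·0
    = -4 + 4 + 0 = 0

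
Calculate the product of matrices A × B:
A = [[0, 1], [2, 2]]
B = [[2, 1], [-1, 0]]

Matrix multiplication:
C[0][0] = 0×2 + 1×-1 = -1
C[0][1] = 0×1 + 1×0 = 0
C[1][0] = 2×2 + 2×-1 = 2
C[1][1] = 2×1 + 2×0 = 2
Result: [[-1, 0], [2, 2]]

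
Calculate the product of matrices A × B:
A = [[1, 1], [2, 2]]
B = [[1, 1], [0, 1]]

Matrix multiplication:
C[0][0] = 1×1 + 1×0 = 1
C[0][1] = 1×1 + 1×1 = 2
C[1][0] = 2×1 + 2×0 = 2
C[1][1] = 2×1 + 2×1 = 4
Result: [[1, 2], [2, 4]]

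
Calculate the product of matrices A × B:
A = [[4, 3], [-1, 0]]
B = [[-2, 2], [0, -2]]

Matrix multiplication:
C[0][0] = 4×-2 + 3×0 = -8
C[0][1] = 4×2 + 3×-2 = 2
C[1][0] = -1×-2 + 0×0 = 2
C[1][1] = -1×2 + 0×-2 = -2
Result: [[-8, 2], [2, -2]]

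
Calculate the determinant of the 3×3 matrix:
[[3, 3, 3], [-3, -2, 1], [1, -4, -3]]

Expansion along first row:
det = 3·det([[-2,1],[-4,-3]]) - 3·det([[-3,1],[1,-3]]) + 3·det([[-3,-2],[1,-4]])
    = 3·(-2·-3 - 1·-4) - 3·(-3·-3 - 1·1) + 3·(-3·-4 - -2·1)
    = 3·10 - 3·8 + 3·14
    = 30 + -24 + 42 = 48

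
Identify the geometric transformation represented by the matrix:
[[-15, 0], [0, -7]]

This matrix represents: non-uniform scaling by sx = -15, sy = -7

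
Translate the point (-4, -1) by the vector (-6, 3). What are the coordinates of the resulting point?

Translation by (-6, 3) (homogeneous matrix [[1, 0, -6], [0, 1, 3], [0, 0, 1]]):
x' = -4 + -6 = -10
y' = -1 + 3 = 2
Result: (-10, 2)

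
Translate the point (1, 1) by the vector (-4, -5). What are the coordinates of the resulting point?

Translation by (-4, -5) (homogeneous matrix [[1, 0, -4], [0, 1, -5], [0, 0, 1]]):
x' = 1 + -4 = -3
y' = 1 + -5 = -4
Result: (-3, -4)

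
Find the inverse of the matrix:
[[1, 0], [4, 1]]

For [[a,b],[c,d]], inverse = (1/det)·[[d,-b],[-c,a]]
det = (1)(1) - (0)(4) = 1 - 0 = 1
Inverse = [[1, 0], [-4, 1]]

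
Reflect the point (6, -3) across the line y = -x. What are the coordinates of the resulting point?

Reflection across line y = -x: (6, -3) → (3, -6)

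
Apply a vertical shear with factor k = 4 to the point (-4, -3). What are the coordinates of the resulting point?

Shear matrix for vertical shear with factor k = 4:
[[1, 0], [4, 1]]
Result: (-4, -3) → (-4, -19)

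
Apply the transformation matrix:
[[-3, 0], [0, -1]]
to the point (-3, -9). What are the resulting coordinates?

Matrix multiplication:
[[-3, 0], [0, -1]] × [-3, -9]ᵀ
= [(-3)(-3) + (0)(-9), (0)(-3) + (-1)(-9)]ᵀ
= [9, 9]ᵀ
Result: (9, 9)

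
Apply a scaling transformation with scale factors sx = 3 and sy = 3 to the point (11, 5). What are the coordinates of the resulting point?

Scaling matrix:
[[3, 0], [0, 3]]
Result: (11 × 3, 5 × 3) = (33, 15)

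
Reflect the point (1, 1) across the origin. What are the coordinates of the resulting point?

Reflection across origin: (1, 1) → (-1, -1)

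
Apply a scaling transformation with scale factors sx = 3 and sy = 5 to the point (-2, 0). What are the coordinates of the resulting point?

Scaling matrix:
[[3, 0], [0, 5]]
Result: (-2 × 3, 0 × 5) = (-6, 0)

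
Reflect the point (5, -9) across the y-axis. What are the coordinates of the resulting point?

Reflection across y-axis: (5, -9) → (-5, -9)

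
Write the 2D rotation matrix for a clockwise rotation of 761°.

Rotation matrix formula: [[cos θ, -sin θ], [sin θ, cos θ]]
A clockwise rotation by 761° is equivalent to a counterclockwise rotation by -761°.
For θ = -761°:
cos(-761°) = 0.7547
sin(-761°) = -0.6561
Result: [[0.7547, 0.6561], [-0.6561, 0.7547]]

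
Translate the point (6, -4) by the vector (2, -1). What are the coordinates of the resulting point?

Translation by (2, -1) (homogeneous matrix [[1, 0, 2], [0, 1, -1], [0, 0, 1]]):
x' = 6 + 2 = 8
y' = -4 + -1 = -5
Result: (8, -5)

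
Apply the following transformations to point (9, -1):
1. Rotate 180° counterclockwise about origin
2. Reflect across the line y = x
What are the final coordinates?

Step 1: Rotate 180° → (-9, 1)
Step 2: Reflect across line y = x → (1, -9)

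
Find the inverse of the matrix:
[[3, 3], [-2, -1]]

For [[a,b],[c,d]], inverse = (1/det)·[[d,-b],[-c,a]]
det = (3)(-1) - (3)(-2) = -3 - -6 = 3
Inverse = (1/3)·[[-1, -3], [2, 3]]
= [[-1/3, -1], [2/3, 1]]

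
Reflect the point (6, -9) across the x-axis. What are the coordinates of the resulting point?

Reflection across x-axis: (6, -9) → (6, 9)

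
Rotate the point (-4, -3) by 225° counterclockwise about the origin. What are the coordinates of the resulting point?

Rotation matrix for 225°: [[cos 225°, -sin 225°], [sin 225°, cos 225°]] ≈ [[-0.707107, 0.707107], [-0.707107, -0.707107]]
[[-0.707107, 0.707107], [-0.707107, -0.707107]] × [-4, -3]ᵀ ≈ [0.7071, 4.9497]ᵀ
Result: (0.7071, 4.9497)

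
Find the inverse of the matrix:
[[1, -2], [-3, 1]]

For [[a,b],[c,d]], inverse = (1/det)·[[d,-b],[-c,a]]
det = (1)(1) - (-2)(-3) = 1 - 6 = -5
Inverse = (1/-5)·[[1, 2], [3, 1]]
= [[-1/5, -2/5], [-3/5, -1/5]]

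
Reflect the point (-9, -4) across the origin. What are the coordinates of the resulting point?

Reflection across origin: (-9, -4) → (9, 4)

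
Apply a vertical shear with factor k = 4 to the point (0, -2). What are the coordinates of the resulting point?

Shear matrix for vertical shear with factor k = 4:
[[1, 0], [4, 1]]
Result: (0, -2) → (0, -2)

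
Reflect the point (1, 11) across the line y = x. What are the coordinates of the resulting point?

Reflection across line y = x: (1, 11) → (11, 1)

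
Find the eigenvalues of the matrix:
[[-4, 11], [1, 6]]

Characteristic equation: det(A - λI) = 0
λ² - (trace)λ + (det) = 0
trace = -4 + 6 = 2, det = (-4)(6) - (11)(1) = -35
λ² - (2)λ + (-35) = 0
λ = (2 ± √((2)² - 4·(-35))) / 2 = (2 ± √144) / 2
Solving: λ = -5, 7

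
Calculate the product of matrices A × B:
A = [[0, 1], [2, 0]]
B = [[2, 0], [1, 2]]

Matrix multiplication:
C[0][0] = 0×2 + 1×1 = 1
C[0][1] = 0×0 + 1×2 = 2
C[1][0] = 2×2 + 0×1 = 4
C[1][1] = 2×0 + 0×2 = 0
Result: [[1, 2], [4, 0]]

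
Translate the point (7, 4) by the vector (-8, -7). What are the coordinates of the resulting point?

Translation by (-8, -7) (homogeneous matrix [[1, 0, -8], [0, 1, -7], [0, 0, 1]]):
x' = 7 + -8 = -1
y' = 4 + -7 = -3
Result: (-1, -3)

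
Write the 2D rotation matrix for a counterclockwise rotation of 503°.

Rotation matrix formula: [[cos θ, -sin θ], [sin θ, cos θ]]
For θ = 503°:
cos(503°) = -0.7986
sin(503°) = 0.6018
Result: [[-0.7986, -0.6018], [0.6018, -0.7986]]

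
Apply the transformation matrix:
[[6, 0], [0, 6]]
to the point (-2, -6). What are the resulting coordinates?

Matrix multiplication:
[[6, 0], [0, 6]] × [-2, -6]ᵀ
= [(6)(-2) + (0)(-6), (0)(-2) + (6)(-6)]ᵀ
= [-12, -36]ᵀ
Result: (-12, -36)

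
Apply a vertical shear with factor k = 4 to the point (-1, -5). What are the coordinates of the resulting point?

Shear matrix for vertical shear with factor k = 4:
[[1, 0], [4, 1]]
Result: (-1, -5) → (-1, -9)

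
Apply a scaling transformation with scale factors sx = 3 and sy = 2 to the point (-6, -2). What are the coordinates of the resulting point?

Scaling matrix:
[[3, 0], [0, 2]]
Result: (-6 × 3, -2 × 2) = (-18, -4)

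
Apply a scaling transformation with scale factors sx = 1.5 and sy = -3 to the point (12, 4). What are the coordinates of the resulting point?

Scaling matrix:
[[1.50, 0], [0, -3]]
Result: (12 × 1.5, 4 × -3) = (18, -12)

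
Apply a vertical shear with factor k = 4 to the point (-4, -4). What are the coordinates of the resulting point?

Shear matrix for vertical shear with factor k = 4:
[[1, 0], [4, 1]]
Result: (-4, -4) → (-4, -20)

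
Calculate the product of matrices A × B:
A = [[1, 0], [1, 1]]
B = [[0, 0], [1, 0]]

Matrix multiplication:
C[0][0] = 1×0 + 0×1 = 0
C[0][1] = 1×0 + 0×0 = 0
C[1][0] = 1×0 + 1×1 = 1
C[1][1] = 1×0 + 1×0 = 0
Result: [[0, 0], [1, 0]]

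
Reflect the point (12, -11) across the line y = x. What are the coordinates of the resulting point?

Reflection across line y = x: (12, -11) → (-11, 12)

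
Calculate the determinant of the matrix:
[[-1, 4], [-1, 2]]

For a 2×2 matrix [[a, b], [c, d]], det = ad - bc
det = (-1)(2) - (4)(-1) = -2 - -4 = 2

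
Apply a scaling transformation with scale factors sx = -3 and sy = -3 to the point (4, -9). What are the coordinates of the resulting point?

Scaling matrix:
[[-3, 0], [0, -3]]
Result: (4 × -3, -9 × -3) = (-12, 27)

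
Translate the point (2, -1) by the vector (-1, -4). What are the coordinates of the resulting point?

Translation by (-1, -4) (homogeneous matrix [[1, 0, -1], [0, 1, -4], [0, 0, 1]]):
x' = 2 + -1 = 1
y' = -1 + -4 = -5
Result: (1, -5)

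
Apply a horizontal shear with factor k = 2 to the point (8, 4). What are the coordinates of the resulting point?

Shear matrix for horizontal shear with factor k = 2:
[[1, 2], [0, 1]]
Result: (8, 4) → (16, 4)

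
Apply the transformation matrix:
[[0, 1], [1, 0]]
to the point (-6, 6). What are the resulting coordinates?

Matrix multiplication:
[[0, 1], [1, 0]] × [-6, 6]ᵀ
= [(0)(-6) + (1)(6), (1)(-6) + (0)(6)]ᵀ
= [6, -6]ᵀ
Result: (6, -6)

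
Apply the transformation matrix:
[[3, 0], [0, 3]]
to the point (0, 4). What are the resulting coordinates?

Matrix multiplication:
[[3, 0], [0, 3]] × [0, 4]ᵀ
= [(3)(0) + (0)(4), (0)(0) + (3)(4)]ᵀ
= [0, 12]ᵀ
Result: (0, 12)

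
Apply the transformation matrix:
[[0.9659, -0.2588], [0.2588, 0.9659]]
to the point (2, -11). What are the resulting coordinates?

Matrix multiplication:
[[0.9659, -0.2588], [0.2588, 0.9659]] × [2, -11]ᵀ
= [(0.9659)(2) + (-0.2588)(-11), (0.2588)(2) + (0.9659)(-11)]ᵀ
= [4.7786, -10.1073]ᵀ
Result: (4.7786, -10.1073)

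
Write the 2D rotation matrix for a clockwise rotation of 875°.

Rotation matrix formula: [[cos θ, -sin θ], [sin θ, cos θ]]
A clockwise rotation by 875° is equivalent to a counterclockwise rotation by -875°.
For θ = -875°:
cos(-875°) = -0.9063
sin(-875°) = -0.4226
Result: [[-0.9063, 0.4226], [-0.4226, -0.9063]]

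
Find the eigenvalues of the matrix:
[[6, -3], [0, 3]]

Characteristic equation: det(A - λI) = 0
λ² - (trace)λ + (det) = 0
trace = 6 + 3 = 9, det = (6)(3) - (-3)(0) = 18
λ² - (9)λ + (18) = 0
λ = (9 ± √((9)² - 4·(18))) / 2 = (9 ± √9) / 2
Solving: λ = 3, 6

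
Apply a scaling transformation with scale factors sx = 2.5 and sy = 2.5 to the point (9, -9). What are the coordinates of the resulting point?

Scaling matrix:
[[2.50, 0], [0, 2.50]]
Result: (9 × 2.5, -9 × 2.5) = (22.5, -22.5)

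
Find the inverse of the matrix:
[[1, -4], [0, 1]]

For [[a,b],[c,d]], inverse = (1/det)·[[d,-b],[-c,a]]
det = (1)(1) - (-4)(0) = 1 - 0 = 1
Inverse = [[1, 4], [0, 1]]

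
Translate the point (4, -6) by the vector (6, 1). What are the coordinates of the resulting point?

Translation by (6, 1) (homogeneous matrix [[1, 0, 6], [0, 1, 1], [0, 0, 1]]):
x' = 4 + 6 = 10
y' = -6 + 1 = -5
Result: (10, -5)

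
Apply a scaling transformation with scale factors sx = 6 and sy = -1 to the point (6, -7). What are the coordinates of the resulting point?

Scaling matrix:
[[6, 0], [0, -1]]
Result: (6 × 6, -7 × -1) = (36, 7)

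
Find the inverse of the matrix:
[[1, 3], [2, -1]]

For [[a,b],[c,d]], inverse = (1/det)·[[d,-b],[-c,a]]
det = (1)(-1) - (3)(2) = -1 - 6 = -7
Inverse = (1/-7)·[[-1, -3], [-2, 1]]
= [[1/7, 3/7], [2/7, -1/7]]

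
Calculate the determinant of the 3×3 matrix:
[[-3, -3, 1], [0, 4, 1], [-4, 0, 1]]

Expansion along first row:
det = -3·det([[4,1],[0,1]]) - -3·det([[0,1],[-4,1]]) + 1·det([[0,4],[-4,0]])
    = -3·(4·1 - 1·0) - -3·(0·1 - 1·-4) + 1·(0·0 - 4·-4)
    = -3·4 - -3·4 + 1·16
    = -12 + 12 + 16 = 16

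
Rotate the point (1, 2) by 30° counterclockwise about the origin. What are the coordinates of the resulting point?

Rotation matrix for 30°: [[cos 30°, -sin 30°], [sin 30°, cos 30°]] ≈ [[0.866025, -0.500000], [0.500000, 0.866025]]
[[0.866025, -0.500000], [0.500000, 0.866025]] × [1, 2]ᵀ ≈ [-0.1340, 2.2321]ᵀ
Result: (-0.1340, 2.2321)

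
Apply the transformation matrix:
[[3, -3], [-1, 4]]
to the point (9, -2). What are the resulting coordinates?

Matrix multiplication:
[[3, -3], [-1, 4]] × [9, -2]ᵀ
= [(3)(9) + (-3)(-2), (-1)(9) + (4)(-2)]ᵀ
= [33, -17]ᵀ
Result: (33, -17)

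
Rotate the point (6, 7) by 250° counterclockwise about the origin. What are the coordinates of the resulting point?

Rotation matrix for 250°: [[cos 250°, -sin 250°], [sin 250°, cos 250°]] ≈ [[-0.342020, 0.939693], [-0.939693, -0.342020]]
[[-0.342020, 0.939693], [-0.939693, -0.342020]] × [6, 7]ᵀ ≈ [4.5257, -8.0323]ᵀ
Result: (4.5257, -8.0323)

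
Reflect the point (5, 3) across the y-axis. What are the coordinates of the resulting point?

Reflection across y-axis: (5, 3) → (-5, 3)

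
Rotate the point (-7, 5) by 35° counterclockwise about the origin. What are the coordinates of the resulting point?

Rotation matrix for 35°: [[cos 35°, -sin 35°], [sin 35°, cos 35°]] ≈ [[0.819152, -0.573576], [0.573576, 0.819152]]
[[0.819152, -0.573576], [0.573576, 0.819152]] × [-7, 5]ᵀ ≈ [-8.6019, 0.0807]ᵀ
Result: (-8.6019, 0.0807)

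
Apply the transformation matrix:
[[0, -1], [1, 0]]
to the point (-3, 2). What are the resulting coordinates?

Matrix multiplication:
[[0, -1], [1, 0]] × [-3, 2]ᵀ
= [(0)(-3) + (-1)(2), (1)(-3) + (0)(2)]ᵀ
= [-2, -3]ᵀ
Result: (-2, -3)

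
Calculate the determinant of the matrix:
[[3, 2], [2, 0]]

For a 2×2 matrix [[a, b], [c, d]], det = ad - bc
det = (3)(0) - (2)(2) = 0 - 4 = -4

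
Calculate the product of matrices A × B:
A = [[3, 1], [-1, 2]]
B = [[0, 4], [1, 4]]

Matrix multiplication:
C[0][0] = 3×0 + 1×1 = 1
C[0][1] = 3×4 + 1×4 = 16
C[1][0] = -1×0 + 2×1 = 2
C[1][1] = -1×4 + 2×4 = 4
Result: [[1, 16], [2, 4]]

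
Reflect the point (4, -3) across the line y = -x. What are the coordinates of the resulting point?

Reflection across line y = -x: (4, -3) → (3, -4)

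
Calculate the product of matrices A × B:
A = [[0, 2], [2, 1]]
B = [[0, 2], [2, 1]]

Matrix multiplication:
C[0][0] = 0×0 + 2×2 = 4
C[0][1] = 0×2 + 2×1 = 2
C[1][0] = 2×0 + 1×2 = 2
C[1][1] = 2×2 + 1×1 = 5
Result: [[4, 2], [2, 5]]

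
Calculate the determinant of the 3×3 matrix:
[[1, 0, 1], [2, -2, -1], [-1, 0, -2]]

Expansion along first row:
det = 1·det([[-2,-1],[0,-2]]) - 0·det([[2,-1],[-1,-2]]) + 1·det([[2,-2],[-1,0]])
    = 1·(-2·-2 - -1·0) - 0·(2·-2 - -1·-1) + 1·(2·0 - -2·-1)
    = 1·4 - 0·-5 + 1·-2
    = 4 + 0 + -2 = 2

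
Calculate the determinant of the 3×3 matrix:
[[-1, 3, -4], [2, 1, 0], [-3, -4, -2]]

Expansion along first row:
det = -1·det([[1,0],[-4,-2]]) - 3·det([[2,0],[-3,-2]]) + -4·det([[2,1],[-3,-4]])
    = -1·(1·-2 - 0·-4) - 3·(2·-2 - 0·-3) + -4·(2·-4 - 1·-3)
    = -1·-2 - 3·-4 + -4·-5
    = 2 + 12 + 20 = 34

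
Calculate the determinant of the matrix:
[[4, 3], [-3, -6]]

For a 2×2 matrix [[a, b], [c, d]], det = ad - bc
det = (4)(-6) - (3)(-3) = -24 - -9 = -15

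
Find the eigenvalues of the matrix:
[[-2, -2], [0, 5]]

Characteristic equation: det(A - λI) = 0
λ² - (trace)λ + (det) = 0
trace = -2 + 5 = 3, det = (-2)(5) - (-2)(0) = -10
λ² - (3)λ + (-10) = 0
λ = (3 ± √((3)² - 4·(-10))) / 2 = (3 ± √49) / 2
Solving: λ = -2, 5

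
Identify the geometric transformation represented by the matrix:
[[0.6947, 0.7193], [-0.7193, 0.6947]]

This matrix represents: rotation by 314° counterclockwise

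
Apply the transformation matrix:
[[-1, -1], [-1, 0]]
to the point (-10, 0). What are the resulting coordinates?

Matrix multiplication:
[[-1, -1], [-1, 0]] × [-10, 0]ᵀ
= [(-1)(-10) + (-1)(0), (-1)(-10) + (0)(0)]ᵀ
= [10, 10]ᵀ
Result: (10, 10)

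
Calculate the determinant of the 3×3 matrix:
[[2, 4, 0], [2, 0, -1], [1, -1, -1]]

Expansion along first row:
det = 2·det([[0,-1],[-1,-1]]) - 4·det([[2,-1],[1,-1]]) + 0·det([[2,0],[1,-1]])
    = 2·(0·-1 - -1·-1) - 4·(2·-1 - -1·1) + 0·(2·-1 - 0·1)
    = 2·-1 - 4·-1 + 0·-2
    = -2 + 4 + 0 = 2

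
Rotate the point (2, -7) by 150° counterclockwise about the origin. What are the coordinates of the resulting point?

Rotation matrix for 150°: [[cos 150°, -sin 150°], [sin 150°, cos 150°]] ≈ [[-0.866025, -0.500000], [0.500000, -0.866025]]
[[-0.866025, -0.500000], [0.500000, -0.866025]] × [2, -7]ᵀ ≈ [1.7679, 7.0622]ᵀ
Result: (1.7679, 7.0622)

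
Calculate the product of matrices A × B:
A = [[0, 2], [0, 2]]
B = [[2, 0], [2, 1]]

Matrix multiplication:
C[0][0] = 0×2 + 2×2 = 4
C[0][1] = 0×0 + 2×1 = 2
C[1][0] = 0×2 + 2×2 = 4
C[1][1] = 0×0 + 2×1 = 2
Result: [[4, 2], [4, 2]]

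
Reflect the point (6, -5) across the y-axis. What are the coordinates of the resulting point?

Reflection across y-axis: (6, -5) → (-6, -5)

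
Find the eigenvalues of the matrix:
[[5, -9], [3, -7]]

Characteristic equation: det(A - λI) = 0
λ² - (trace)λ + (det) = 0
trace = 5 + -7 = -2, det = (5)(-7) - (-9)(3) = -8
λ² - (-2)λ + (-8) = 0
λ = (-2 ± √((-2)² - 4·(-8))) / 2 = (-2 ± √36) / 2
Solving: λ = -4, 2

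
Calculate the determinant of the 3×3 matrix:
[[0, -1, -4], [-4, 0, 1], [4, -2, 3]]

Expansion along first row:
det = 0·det([[0,1],[-2,3]]) - -1·det([[-4,1],[4,3]]) + -4·det([[-4,0],[4,-2]])
    = 0·(0·3 - 1·-2) - -1·(-4·3 - 1·4) + -4·(-4·-2 - 0·4)
    = 0·2 - -1·-16 + -4·8
    = 0 + -16 + -32 = -48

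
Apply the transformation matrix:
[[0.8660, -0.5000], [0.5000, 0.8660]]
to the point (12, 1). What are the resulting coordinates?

Matrix multiplication:
[[0.8660, -0.5000], [0.5000, 0.8660]] × [12, 1]ᵀ
= [(0.8660)(12) + (-0.5000)(1), (0.5000)(12) + (0.8660)(1)]ᵀ
= [9.8920, 6.8660]ᵀ
Result: (9.8920, 6.8660)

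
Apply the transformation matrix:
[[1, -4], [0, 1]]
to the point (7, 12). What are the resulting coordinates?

Matrix multiplication:
[[1, -4], [0, 1]] × [7, 12]ᵀ
= [(1)(7) + (-4)(12), (0)(7) + (1)(12)]ᵀ
= [-41, 12]ᵀ
Result: (-41, 12)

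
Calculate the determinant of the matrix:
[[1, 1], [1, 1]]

For a 2×2 matrix [[a, b], [c, d]], det = ad - bc
det = (1)(1) - (1)(1) = 1 - 1 = 0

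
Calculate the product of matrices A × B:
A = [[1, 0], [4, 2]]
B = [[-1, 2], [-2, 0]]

Matrix multiplication:
C[0][0] = 1×-1 + 0×-2 = -1
C[0][1] = 1×2 + 0×0 = 2
C[1][0] = 4×-1 + 2×-2 = -8
C[1][1] = 4×2 + 2×0 = 8
Result: [[-1, 2], [-8, 8]]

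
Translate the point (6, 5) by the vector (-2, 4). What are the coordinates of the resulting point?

Translation by (-2, 4) (homogeneous matrix [[1, 0, -2], [0, 1, 4], [0, 0, 1]]):
x' = 6 + -2 = 4
y' = 5 + 4 = 9
Result: (4, 9)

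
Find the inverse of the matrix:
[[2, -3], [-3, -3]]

For [[a,b],[c,d]], inverse = (1/det)·[[d,-b],[-c,a]]
det = (2)(-3) - (-3)(-3) = -6 - 9 = -15
Inverse = (1/-15)·[[-3, 3], [3, 2]]
= [[1/5, -1/5], [-1/5, -2/15]]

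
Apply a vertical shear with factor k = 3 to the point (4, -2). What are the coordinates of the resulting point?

Shear matrix for vertical shear with factor k = 3:
[[1, 0], [3, 1]]
Result: (4, -2) → (4, 10)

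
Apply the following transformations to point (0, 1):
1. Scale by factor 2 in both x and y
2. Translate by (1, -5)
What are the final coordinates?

Step 1: Scale (0, 1) by 2 → (0, 2)
Step 2: Translate by (1, -5) → (1, -3)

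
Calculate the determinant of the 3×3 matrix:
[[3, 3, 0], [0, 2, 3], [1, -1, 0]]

Expansion along first row:
det = 3·det([[2,3],[-1,0]]) - 3·det([[0,3],[1,0]]) + 0·det([[0,2],[1,-1]])
    = 3·(2·0 - 3·-1) - 3·(0·0 - 3·1) + 0·(0·-1 - 2·1)
    = 3·3 - 3·-3 + 0·-2
    = 9 + 9 + 0 = 18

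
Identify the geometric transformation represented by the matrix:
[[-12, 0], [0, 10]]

This matrix represents: non-uniform scaling by sx = -12, sy = 10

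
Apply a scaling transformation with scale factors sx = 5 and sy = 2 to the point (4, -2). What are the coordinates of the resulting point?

Scaling matrix:
[[5, 0], [0, 2]]
Result: (4 × 5, -2 × 2) = (20, -4)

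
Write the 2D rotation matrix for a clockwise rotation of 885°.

Rotation matrix formula: [[cos θ, -sin θ], [sin θ, cos θ]]
A clockwise rotation by 885° is equivalent to a counterclockwise rotation by -885°.
For θ = -885°:
cos(-885°) = -0.9659
sin(-885°) = -0.2588
Result: [[-0.9659, 0.2588], [-0.2588, -0.9659]]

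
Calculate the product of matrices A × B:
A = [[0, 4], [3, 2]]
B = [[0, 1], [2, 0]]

Matrix multiplication:
C[0][0] = 0×0 + 4×2 = 8
C[0][1] = 0×1 + 4×0 = 0
C[1][0] = 3×0 + 2×2 = 4
C[1][1] = 3×1 + 2×0 = 3
Result: [[8, 0], [4, 3]]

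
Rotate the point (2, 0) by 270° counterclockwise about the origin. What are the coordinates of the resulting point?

Rotation matrix for 270°: [[cos 270°, -sin 270°], [sin 270°, cos 270°]] = [[0, 1], [-1, 0]]
[[0, 1], [-1, 0]] × [2, 0]ᵀ = [0, -2]ᵀ
Result: (0, -2)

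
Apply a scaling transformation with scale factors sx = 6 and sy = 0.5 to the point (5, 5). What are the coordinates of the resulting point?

Scaling matrix:
[[6, 0], [0, 0.50]]
Result: (5 × 6, 5 × 0.5) = (30, 2.5)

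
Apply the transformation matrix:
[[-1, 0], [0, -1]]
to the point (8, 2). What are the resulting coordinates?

Matrix multiplication:
[[-1, 0], [0, -1]] × [8, 2]ᵀ
= [(-1)(8) + (0)(2), (0)(8) + (-1)(2)]ᵀ
= [-8, -2]ᵀ
Result: (-8, -2)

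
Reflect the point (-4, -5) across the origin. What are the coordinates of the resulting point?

Reflection across origin: (-4, -5) → (4, 5)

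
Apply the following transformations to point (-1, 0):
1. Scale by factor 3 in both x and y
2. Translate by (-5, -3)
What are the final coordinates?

Step 1: Scale (-1, 0) by 3 → (-3, 0)
Step 2: Translate by (-5, -3) → (-8, -3)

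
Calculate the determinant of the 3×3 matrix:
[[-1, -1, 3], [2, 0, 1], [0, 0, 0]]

Expansion along first row:
det = -1·det([[0,1],[0,0]]) - -1·det([[2,1],[0,0]]) + 3·det([[2,0],[0,0]])
    = -1·(0·0 - 1·0) - -1·(2·0 - 1·0) + 3·(2·0 - 0·0)
    = -1·0 - -1·0 + 3·0
    = 0 + 0 + 0 = 0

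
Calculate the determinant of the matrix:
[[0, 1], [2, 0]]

For a 2×2 matrix [[a, b], [c, d]], det = ad - bc
det = (0)(0) - (1)(2) = 0 - 2 = -2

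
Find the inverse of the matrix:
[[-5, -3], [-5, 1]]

For [[a,b],[c,d]], inverse = (1/det)·[[d,-b],[-c,a]]
det = (-5)(1) - (-3)(-5) = -5 - 15 = -20
Inverse = (1/-20)·[[1, 3], [5, -5]]
= [[-1/20, -3/20], [-1/4, 1/4]]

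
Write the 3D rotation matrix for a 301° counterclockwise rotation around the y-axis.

Rotation matrix for counterclockwise 301° around y-axis:
cos(301°) = 0.5150, sin(301°) = -0.8572
Result: [[0.5150, 0, -0.8572], [0, 1, 0], [0.8572, 0, 0.5150]]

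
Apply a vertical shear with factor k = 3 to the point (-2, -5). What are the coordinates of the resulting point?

Shear matrix for vertical shear with factor k = 3:
[[1, 0], [3, 1]]
Result: (-2, -5) → (-2, -11)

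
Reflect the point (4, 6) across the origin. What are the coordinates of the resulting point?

Reflection across origin: (4, 6) → (-4, -6)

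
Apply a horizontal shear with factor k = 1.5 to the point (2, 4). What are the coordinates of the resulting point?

Shear matrix for horizontal shear with factor k = 1.5:
[[1, 1.50], [0, 1]]
Result: (2, 4) → (8, 4)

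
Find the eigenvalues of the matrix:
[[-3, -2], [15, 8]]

Characteristic equation: det(A - λI) = 0
λ² - (trace)λ + (det) = 0
trace = -3 + 8 = 5, det = (-3)(8) - (-2)(15) = 6
λ² - (5)λ + (6) = 0
λ = (5 ± √((5)² - 4·(6))) / 2 = (5 ± √1) / 2
Solving: λ = 2, 3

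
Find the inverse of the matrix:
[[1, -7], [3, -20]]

For [[a,b],[c,d]], inverse = (1/det)·[[d,-b],[-c,a]]
det = (1)(-20) - (-7)(3) = -20 - -21 = 1
Inverse = [[-20, 7], [-3, 1]]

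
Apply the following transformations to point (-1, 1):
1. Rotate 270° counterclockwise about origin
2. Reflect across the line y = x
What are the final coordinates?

Step 1: Rotate 270° → (1, 1)
Step 2: Reflect across line y = x → (1, 1)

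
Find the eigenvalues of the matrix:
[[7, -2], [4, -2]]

Characteristic equation: det(A - λI) = 0
λ² - (trace)λ + (det) = 0
trace = 7 + -2 = 5, det = (7)(-2) - (-2)(4) = -6
λ² - (5)λ + (-6) = 0
λ = (5 ± √((5)² - 4·(-6))) / 2 = (5 ± √49) / 2
Solving: λ = -1, 6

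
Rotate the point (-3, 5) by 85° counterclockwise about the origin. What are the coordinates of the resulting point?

Rotation matrix for 85°: [[cos 85°, -sin 85°], [sin 85°, cos 85°]] ≈ [[0.087156, -0.996195], [0.996195, 0.087156]]
[[0.087156, -0.996195], [0.996195, 0.087156]] × [-3, 5]ᵀ ≈ [-5.2424, -2.5528]ᵀ
Result: (-5.2424, -2.5528)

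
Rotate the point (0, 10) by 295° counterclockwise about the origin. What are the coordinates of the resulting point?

Rotation matrix for 295°: [[cos 295°, -sin 295°], [sin 295°, cos 295°]] ≈ [[0.422618, 0.906308], [-0.906308, 0.422618]]
[[0.422618, 0.906308], [-0.906308, 0.422618]] × [0, 10]ᵀ ≈ [9.0631, 4.2262]ᵀ
Result: (9.0631, 4.2262)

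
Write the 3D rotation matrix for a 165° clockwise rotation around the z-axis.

Rotation matrix for clockwise 165° around z-axis:
A clockwise rotation by 165° is a counterclockwise rotation by -165°.
cos(-165°) = -0.9659, sin(-165°) = -0.2588
Result: [[-0.9659, 0.2588, 0], [-0.2588, -0.9659, 0], [0, 0, 1]]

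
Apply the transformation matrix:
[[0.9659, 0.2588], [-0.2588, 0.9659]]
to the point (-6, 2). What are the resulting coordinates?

Matrix multiplication:
[[0.9659, 0.2588], [-0.2588, 0.9659]] × [-6, 2]ᵀ
= [(0.9659)(-6) + (0.2588)(2), (-0.2588)(-6) + (0.9659)(2)]ᵀ
= [-5.2778, 3.4846]ᵀ
Result: (-5.2778, 3.4846)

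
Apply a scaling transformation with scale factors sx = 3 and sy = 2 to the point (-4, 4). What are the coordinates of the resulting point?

Scaling matrix:
[[3, 0], [0, 2]]
Result: (-4 × 3, 4 × 2) = (-12, 8)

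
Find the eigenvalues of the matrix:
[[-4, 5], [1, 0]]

Characteristic equation: det(A - λI) = 0
λ² - (trace)λ + (det) = 0
trace = -4 + 0 = -4, det = (-4)(0) - (5)(1) = -5
λ² - (-4)λ + (-5) = 0
λ = (-4 ± √((-4)² - 4·(-5))) / 2 = (-4 ± √36) / 2
Solving: λ = -5, 1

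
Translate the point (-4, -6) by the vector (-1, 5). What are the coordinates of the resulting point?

Translation by (-1, 5) (homogeneous matrix [[1, 0, -1], [0, 1, 5], [0, 0, 1]]):
x' = -4 + -1 = -5
y' = -6 + 5 = -1
Result: (-5, -1)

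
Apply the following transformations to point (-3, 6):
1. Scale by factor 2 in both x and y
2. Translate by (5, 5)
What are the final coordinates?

Step 1: Scale (-3, 6) by 2 → (-6, 12)
Step 2: Translate by (5, 5) → (-1, 17)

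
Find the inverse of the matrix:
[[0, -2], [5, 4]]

For [[a,b],[c,d]], inverse = (1/det)·[[d,-b],[-c,a]]
det = (0)(4) - (-2)(5) = 0 - -10 = 10
Inverse = (1/10)·[[4, 2], [-5, 0]]
= [[2/5, 1/5], [-1/2, 0]]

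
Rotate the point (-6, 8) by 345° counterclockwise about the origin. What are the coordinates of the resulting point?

Rotation matrix for 345°: [[cos 345°, -sin 345°], [sin 345°, cos 345°]] ≈ [[0.965926, 0.258819], [-0.258819, 0.965926]]
[[0.965926, 0.258819], [-0.258819, 0.965926]] × [-6, 8]ᵀ ≈ [-3.7250, 9.2803]ᵀ
Result: (-3.7250, 9.2803)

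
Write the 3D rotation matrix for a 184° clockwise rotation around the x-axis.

Rotation matrix for clockwise 184° around x-axis:
A clockwise rotation by 184° is a counterclockwise rotation by -184°.
cos(-184°) = -0.9976, sin(-184°) = 0.0698
Result: [[1, 0, 0], [0, -0.9976, -0.0698], [0, 0.0698, -0.9976]]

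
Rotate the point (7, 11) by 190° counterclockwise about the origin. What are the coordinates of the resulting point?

Rotation matrix for 190°: [[cos 190°, -sin 190°], [sin 190°, cos 190°]] ≈ [[-0.984808, 0.173648], [-0.173648, -0.984808]]
[[-0.984808, 0.173648], [-0.173648, -0.984808]] × [7, 11]ᵀ ≈ [-4.9835, -12.0484]ᵀ
Result: (-4.9835, -12.0484)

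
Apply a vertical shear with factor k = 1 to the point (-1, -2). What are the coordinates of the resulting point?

Shear matrix for vertical shear with factor k = 1:
[[1, 0], [1, 1]]
Result: (-1, -2) → (-1, -3)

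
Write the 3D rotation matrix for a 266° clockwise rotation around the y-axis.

Rotation matrix for clockwise 266° around y-axis:
A clockwise rotation by 266° is a counterclockwise rotation by -266°.
cos(-266°) = -0.0698, sin(-266°) = 0.9976
Result: [[-0.0698, 0, 0.9976], [0, 1, 0], [-0.9976, 0, -0.0698]]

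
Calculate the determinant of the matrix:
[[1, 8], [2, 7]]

For a 2×2 matrix [[a, b], [c, d]], det = ad - bc
det = (1)(7) - (8)(2) = 7 - 16 = -9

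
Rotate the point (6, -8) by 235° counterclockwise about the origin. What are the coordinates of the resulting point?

Rotation matrix for 235°: [[cos 235°, -sin 235°], [sin 235°, cos 235°]] ≈ [[-0.573576, 0.819152], [-0.819152, -0.573576]]
[[-0.573576, 0.819152], [-0.819152, -0.573576]] × [6, -8]ᵀ ≈ [-9.9947, -0.3263]ᵀ
Result: (-9.9947, -0.3263)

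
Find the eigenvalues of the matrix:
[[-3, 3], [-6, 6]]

Characteristic equation: det(A - λI) = 0
λ² - (trace)λ + (det) = 0
trace = -3 + 6 = 3, det = (-3)(6) - (3)(-6) = 0
λ² - (3)λ + (0) = 0
λ = (3 ± √((3)² - 4·(0))) / 2 = (3 ± √9) / 2
Solving: λ = 0, 3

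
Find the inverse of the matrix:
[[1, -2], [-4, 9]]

For [[a,b],[c,d]], inverse = (1/det)·[[d,-b],[-c,a]]
det = (1)(9) - (-2)(-4) = 9 - 8 = 1
Inverse = [[9, 2], [4, 1]]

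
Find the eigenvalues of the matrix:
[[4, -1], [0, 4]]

Characteristic equation: det(A - λI) = 0
λ² - (trace)λ + (det) = 0
trace = 4 + 4 = 8, det = (4)(4) - (-1)(0) = 16
λ² - (8)λ + (16) = 0
λ = (8 ± √((8)² - 4·(16))) / 2 = (8 ± √0) / 2
Solving: λ = 4, 4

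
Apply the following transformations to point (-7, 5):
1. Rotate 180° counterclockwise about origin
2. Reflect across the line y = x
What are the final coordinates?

Step 1: Rotate 180° → (7, -5)
Step 2: Reflect across line y = x → (-5, 7)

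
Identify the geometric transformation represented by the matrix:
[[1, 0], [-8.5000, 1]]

This matrix represents: vertical shear with factor -8.5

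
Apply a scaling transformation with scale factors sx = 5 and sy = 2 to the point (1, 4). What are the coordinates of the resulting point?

Scaling matrix:
[[5, 0], [0, 2]]
Result: (1 × 5, 4 × 2) = (5, 8)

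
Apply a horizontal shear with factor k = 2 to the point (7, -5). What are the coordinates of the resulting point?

Shear matrix for horizontal shear with factor k = 2:
[[1, 2], [0, 1]]
Result: (7, -5) → (-3, -5)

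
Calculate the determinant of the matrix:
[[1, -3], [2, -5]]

For a 2×2 matrix [[a, b], [c, d]], det = ad - bc
det = (1)(-5) - (-3)(2) = -5 - -6 = 1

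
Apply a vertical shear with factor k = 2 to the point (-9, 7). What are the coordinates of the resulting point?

Shear matrix for vertical shear with factor k = 2:
[[1, 0], [2, 1]]
Result: (-9, 7) → (-9, -11)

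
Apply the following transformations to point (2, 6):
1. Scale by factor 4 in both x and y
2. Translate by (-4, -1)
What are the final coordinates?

Step 1: Scale (2, 6) by 4 → (8, 24)
Step 2: Translate by (-4, -1) → (4, 23)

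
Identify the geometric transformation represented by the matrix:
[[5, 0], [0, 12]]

This matrix represents: non-uniform scaling by sx = 5, sy = 12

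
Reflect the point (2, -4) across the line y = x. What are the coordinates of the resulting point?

Reflection across line y = x: (2, -4) → (-4, 2)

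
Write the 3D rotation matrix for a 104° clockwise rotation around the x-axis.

Rotation matrix for clockwise 104° around x-axis:
A clockwise rotation by 104° is a counterclockwise rotation by -104°.
cos(-104°) = -0.2419, sin(-104°) = -0.9703
Result: [[1, 0, 0], [0, -0.2419, 0.9703], [0, -0.9703, -0.2419]]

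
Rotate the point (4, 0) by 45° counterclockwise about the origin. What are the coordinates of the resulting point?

Rotation matrix for 45°: [[cos 45°, -sin 45°], [sin 45°, cos 45°]] ≈ [[0.707107, -0.707107], [0.707107, 0.707107]]
[[0.707107, -0.707107], [0.707107, 0.707107]] × [4, 0]ᵀ ≈ [2.8284, 2.8284]ᵀ
Result: (2.8284, 2.8284)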